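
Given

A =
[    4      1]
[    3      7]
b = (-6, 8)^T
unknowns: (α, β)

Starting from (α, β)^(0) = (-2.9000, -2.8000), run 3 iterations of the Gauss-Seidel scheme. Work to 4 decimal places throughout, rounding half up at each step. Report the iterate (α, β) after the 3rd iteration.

(-1.9862, 1.9941)

Iteration 1:
  α = (-6 - (1)·-2.8000) / (4) = -0.8000
  β = (8 - (3)·-0.8000) / (7) = 1.4857
Iteration 2:
  α = (-6 - (1)·1.4857) / (4) = -1.8714
  β = (8 - (3)·-1.8714) / (7) = 1.9449
Iteration 3:
  α = (-6 - (1)·1.9449) / (4) = -1.9862
  β = (8 - (3)·-1.9862) / (7) = 1.9941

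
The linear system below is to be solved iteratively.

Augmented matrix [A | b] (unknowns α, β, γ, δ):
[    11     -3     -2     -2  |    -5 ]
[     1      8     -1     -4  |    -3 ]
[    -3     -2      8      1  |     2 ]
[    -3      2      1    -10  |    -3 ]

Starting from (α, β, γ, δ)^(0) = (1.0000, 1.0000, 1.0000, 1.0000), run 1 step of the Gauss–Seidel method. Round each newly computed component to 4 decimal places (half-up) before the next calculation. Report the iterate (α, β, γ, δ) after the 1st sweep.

(0.1818, 0.2273, 0.2500, 0.3159)

Iteration 1:
  α = (-5 - (-3)·1.0000 - (-2)·1.0000 - (-2)·1.0000) / (11) = 0.1818
  β = (-3 - (1)·0.1818 - (-1)·1.0000 - (-4)·1.0000) / (8) = 0.2273
  γ = (2 - (-3)·0.1818 - (-2)·0.2273 - (1)·1.0000) / (8) = 0.2500
  δ = (-3 - (-3)·0.1818 - (2)·0.2273 - (1)·0.2500) / (-10) = 0.3159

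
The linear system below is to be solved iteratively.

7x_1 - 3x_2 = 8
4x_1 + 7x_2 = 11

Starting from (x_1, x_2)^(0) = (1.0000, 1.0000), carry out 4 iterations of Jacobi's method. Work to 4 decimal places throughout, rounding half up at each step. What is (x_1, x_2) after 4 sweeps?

Iteration 1:
  x_1 = (8 - (-3)·1.0000) / (7) = 1.5714
  x_2 = (11 - (4)·1.0000) / (7) = 1.0000
Iteration 2:
  x_1 = (8 - (-3)·1.0000) / (7) = 1.5714
  x_2 = (11 - (4)·1.5714) / (7) = 0.6735
Iteration 3:
  x_1 = (8 - (-3)·0.6735) / (7) = 1.4315
  x_2 = (11 - (4)·1.5714) / (7) = 0.6735
Iteration 4:
  x_1 = (8 - (-3)·0.6735) / (7) = 1.4315
  x_2 = (11 - (4)·1.4315) / (7) = 0.7534

(1.4315, 0.7534)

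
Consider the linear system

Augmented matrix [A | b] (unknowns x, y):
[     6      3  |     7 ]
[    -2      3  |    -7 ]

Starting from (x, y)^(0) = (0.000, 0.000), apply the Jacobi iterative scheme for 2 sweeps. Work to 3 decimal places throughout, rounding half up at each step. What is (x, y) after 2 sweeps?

Iteration 1:
  x = (7 - (3)·0.000) / (6) = 1.167
  y = (-7 - (-2)·0.000) / (3) = -2.333
Iteration 2:
  x = (7 - (3)·-2.333) / (6) = 2.333
  y = (-7 - (-2)·1.167) / (3) = -1.555

(2.333, -1.555)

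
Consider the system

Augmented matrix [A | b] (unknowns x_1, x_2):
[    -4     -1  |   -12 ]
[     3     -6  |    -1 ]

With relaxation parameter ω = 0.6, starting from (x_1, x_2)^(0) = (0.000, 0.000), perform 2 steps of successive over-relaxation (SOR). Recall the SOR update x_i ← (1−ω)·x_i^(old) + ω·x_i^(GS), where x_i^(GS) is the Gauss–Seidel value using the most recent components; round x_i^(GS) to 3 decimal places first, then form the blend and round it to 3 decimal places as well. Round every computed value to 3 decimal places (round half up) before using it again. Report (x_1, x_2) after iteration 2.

Iteration 1:
  x_1: GS value = (-12 - (-1)·0.000) / (-4) = 3.000;  x_1 ← (1−ω)·0.000 + ω·3.000 = 1.800
  x_2: GS value = (-1 - (3)·1.800) / (-6) = 1.067;  x_2 ← (1−ω)·0.000 + ω·1.067 = 0.640
Iteration 2:
  x_1: GS value = (-12 - (-1)·0.640) / (-4) = 2.840;  x_1 ← (1−ω)·1.800 + ω·2.840 = 2.424
  x_2: GS value = (-1 - (3)·2.424) / (-6) = 1.379;  x_2 ← (1−ω)·0.640 + ω·1.379 = 1.083

(2.424, 1.083)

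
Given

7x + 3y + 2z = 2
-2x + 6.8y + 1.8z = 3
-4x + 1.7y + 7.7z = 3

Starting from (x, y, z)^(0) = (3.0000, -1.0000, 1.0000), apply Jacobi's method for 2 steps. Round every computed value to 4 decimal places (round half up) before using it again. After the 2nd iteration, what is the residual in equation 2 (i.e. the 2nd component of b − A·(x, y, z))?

Iteration 1:
  x = (2 - (3)·-1.0000 - (2)·1.0000) / (7) = 0.4286
  y = (3 - (-2)·3.0000 - (1.8)·1.0000) / (6.8) = 1.0588
  z = (3 - (-4)·3.0000 - (1.7)·-1.0000) / (7.7) = 2.1688
Iteration 2:
  x = (2 - (3)·1.0588 - (2)·2.1688) / (7) = -0.7877
  y = (3 - (-2)·0.4286 - (1.8)·2.1688) / (6.8) = -0.0069
  z = (3 - (-4)·0.4286 - (1.7)·1.0588) / (7.7) = 0.3785
Residual b − A·x = (6.7776, 0.7902, -3.0535)

0.7902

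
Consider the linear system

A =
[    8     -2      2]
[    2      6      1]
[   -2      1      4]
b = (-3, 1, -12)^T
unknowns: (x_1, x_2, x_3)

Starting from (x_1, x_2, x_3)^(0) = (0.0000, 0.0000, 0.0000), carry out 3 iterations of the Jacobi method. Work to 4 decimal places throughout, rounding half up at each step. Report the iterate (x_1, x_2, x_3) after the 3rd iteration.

(0.6302, 0.5660, -2.9896)

Iteration 1:
  x_1 = (-3 - (-2)·0.0000 - (2)·0.0000) / (8) = -0.3750
  x_2 = (1 - (2)·0.0000 - (1)·0.0000) / (6) = 0.1667
  x_3 = (-12 - (-2)·0.0000 - (1)·0.0000) / (4) = -3.0000
Iteration 2:
  x_1 = (-3 - (-2)·0.1667 - (2)·-3.0000) / (8) = 0.4167
  x_2 = (1 - (2)·-0.3750 - (1)·-3.0000) / (6) = 0.7917
  x_3 = (-12 - (-2)·-0.3750 - (1)·0.1667) / (4) = -3.2292
Iteration 3:
  x_1 = (-3 - (-2)·0.7917 - (2)·-3.2292) / (8) = 0.6302
  x_2 = (1 - (2)·0.4167 - (1)·-3.2292) / (6) = 0.5660
  x_3 = (-12 - (-2)·0.4167 - (1)·0.7917) / (4) = -2.9896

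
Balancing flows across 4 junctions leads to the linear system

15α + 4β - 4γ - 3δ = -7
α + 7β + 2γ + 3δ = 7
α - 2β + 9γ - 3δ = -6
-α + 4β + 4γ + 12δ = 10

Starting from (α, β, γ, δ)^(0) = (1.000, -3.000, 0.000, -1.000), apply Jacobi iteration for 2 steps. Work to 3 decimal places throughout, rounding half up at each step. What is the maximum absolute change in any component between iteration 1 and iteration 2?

2.021

Iteration 1:
  α = (-7 - (4)·-3.000 - (-4)·0.000 - (-3)·-1.000) / (15) = 0.133
  β = (7 - (1)·1.000 - (2)·0.000 - (3)·-1.000) / (7) = 1.286
  γ = (-6 - (1)·1.000 - (-2)·-3.000 - (-3)·-1.000) / (9) = -1.778
  δ = (10 - (-1)·1.000 - (4)·-3.000 - (4)·0.000) / (12) = 1.917
Iteration 2:
  α = (-7 - (4)·1.286 - (-4)·-1.778 - (-3)·1.917) / (15) = -0.900
  β = (7 - (1)·0.133 - (2)·-1.778 - (3)·1.917) / (7) = 0.667
  γ = (-6 - (1)·0.133 - (-2)·1.286 - (-3)·1.917) / (9) = 0.243
  δ = (10 - (-1)·0.133 - (4)·1.286 - (4)·-1.778) / (12) = 1.008
Change: (-1.033, -0.619, 2.021, -0.909) → max |·| = 2.021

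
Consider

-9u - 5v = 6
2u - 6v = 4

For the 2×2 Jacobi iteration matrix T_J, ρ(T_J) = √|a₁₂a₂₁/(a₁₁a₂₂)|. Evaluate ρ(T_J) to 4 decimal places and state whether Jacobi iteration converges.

a₁₂a₂₁/(a₁₁a₂₂) = (-5)·(2) / ((-9)·(-6)) = -0.185185
ρ = √|-0.185185| = √0.185185 = 0.4303
ρ < 1, so Jacobi converges

0.4303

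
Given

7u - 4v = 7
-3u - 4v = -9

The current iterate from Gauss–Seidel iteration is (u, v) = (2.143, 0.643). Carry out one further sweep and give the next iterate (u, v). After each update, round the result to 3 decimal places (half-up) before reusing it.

One sweep:
  u = (7 - (-4)·0.643) / (7) = 1.367
  v = (-9 - (-3)·1.367) / (-4) = 1.225

(1.367, 1.225)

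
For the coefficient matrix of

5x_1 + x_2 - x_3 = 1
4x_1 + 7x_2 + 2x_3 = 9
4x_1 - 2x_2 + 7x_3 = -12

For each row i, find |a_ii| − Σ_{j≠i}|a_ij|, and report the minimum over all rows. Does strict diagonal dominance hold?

row 1: |5| − (1+1) = 3
row 2: |7| − (4+2) = 1
row 3: |7| − (4+2) = 1
minimum over rows = 1 → strictly diagonally dominant (convergence guaranteed)

1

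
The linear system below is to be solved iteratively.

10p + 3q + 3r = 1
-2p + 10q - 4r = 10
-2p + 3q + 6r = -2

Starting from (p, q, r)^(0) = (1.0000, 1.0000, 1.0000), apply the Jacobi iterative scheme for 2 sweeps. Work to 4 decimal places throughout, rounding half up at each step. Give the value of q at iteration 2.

Iteration 1:
  p = (1 - (3)·1.0000 - (3)·1.0000) / (10) = -0.5000
  q = (10 - (-2)·1.0000 - (-4)·1.0000) / (10) = 1.6000
  r = (-2 - (-2)·1.0000 - (3)·1.0000) / (6) = -0.5000
Iteration 2:
  p = (1 - (3)·1.6000 - (3)·-0.5000) / (10) = -0.2300
  q = (10 - (-2)·-0.5000 - (-4)·-0.5000) / (10) = 0.7000
  r = (-2 - (-2)·-0.5000 - (3)·1.6000) / (6) = -1.3000

0.7000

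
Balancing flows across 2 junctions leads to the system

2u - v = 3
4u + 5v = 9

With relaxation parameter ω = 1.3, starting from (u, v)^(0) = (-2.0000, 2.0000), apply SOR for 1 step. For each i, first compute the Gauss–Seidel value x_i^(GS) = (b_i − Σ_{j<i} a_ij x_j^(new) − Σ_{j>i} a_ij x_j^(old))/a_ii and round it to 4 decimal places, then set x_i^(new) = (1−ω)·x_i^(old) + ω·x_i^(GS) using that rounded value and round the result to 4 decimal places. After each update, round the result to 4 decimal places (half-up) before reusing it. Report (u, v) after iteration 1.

Iteration 1:
  u: GS value = (3 - (-1)·2.0000) / (2) = 2.5000;  u ← (1−ω)·-2.0000 + ω·2.5000 = 3.8500
  v: GS value = (9 - (4)·3.8500) / (5) = -1.2800;  v ← (1−ω)·2.0000 + ω·-1.2800 = -2.2640

(3.8500, -2.2640)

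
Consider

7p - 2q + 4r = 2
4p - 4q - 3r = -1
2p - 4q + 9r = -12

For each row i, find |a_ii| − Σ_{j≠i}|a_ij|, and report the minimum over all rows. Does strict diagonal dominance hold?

row 1: |7| − (2+4) = 1
row 2: |-4| − (4+3) = -3
row 3: |9| − (2+4) = 3
minimum over rows = -3 → not strictly diagonally dominant

-3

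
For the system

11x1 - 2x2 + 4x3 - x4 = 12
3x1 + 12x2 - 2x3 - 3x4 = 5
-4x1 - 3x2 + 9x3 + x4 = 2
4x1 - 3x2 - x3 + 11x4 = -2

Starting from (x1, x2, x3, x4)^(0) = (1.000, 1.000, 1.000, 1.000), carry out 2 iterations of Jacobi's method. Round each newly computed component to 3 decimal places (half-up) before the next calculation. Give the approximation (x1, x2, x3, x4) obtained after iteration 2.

(0.857, 0.269, 0.881, -0.306)

Iteration 1:
  x1 = (12 - (-2)·1.000 - (4)·1.000 - (-1)·1.000) / (11) = 1.000
  x2 = (5 - (3)·1.000 - (-2)·1.000 - (-3)·1.000) / (12) = 0.583
  x3 = (2 - (-4)·1.000 - (-3)·1.000 - (1)·1.000) / (9) = 0.889
  x4 = (-2 - (4)·1.000 - (-3)·1.000 - (-1)·1.000) / (11) = -0.182
Iteration 2:
  x1 = (12 - (-2)·0.583 - (4)·0.889 - (-1)·-0.182) / (11) = 0.857
  x2 = (5 - (3)·1.000 - (-2)·0.889 - (-3)·-0.182) / (12) = 0.269
  x3 = (2 - (-4)·1.000 - (-3)·0.583 - (1)·-0.182) / (9) = 0.881
  x4 = (-2 - (4)·1.000 - (-3)·0.583 - (-1)·0.889) / (11) = -0.306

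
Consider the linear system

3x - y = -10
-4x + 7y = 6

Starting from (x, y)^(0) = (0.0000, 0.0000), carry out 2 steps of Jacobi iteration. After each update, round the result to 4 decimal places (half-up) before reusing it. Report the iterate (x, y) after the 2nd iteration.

(-3.0476, -1.0476)

Iteration 1:
  x = (-10 - (-1)·0.0000) / (3) = -3.3333
  y = (6 - (-4)·0.0000) / (7) = 0.8571
Iteration 2:
  x = (-10 - (-1)·0.8571) / (3) = -3.0476
  y = (6 - (-4)·-3.3333) / (7) = -1.0476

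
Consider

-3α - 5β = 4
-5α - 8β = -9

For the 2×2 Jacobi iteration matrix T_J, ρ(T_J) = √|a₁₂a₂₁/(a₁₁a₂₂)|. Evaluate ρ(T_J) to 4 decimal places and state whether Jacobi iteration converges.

a₁₂a₂₁/(a₁₁a₂₂) = (-5)·(-5) / ((-3)·(-8)) = 1.041667
ρ = √|1.041667| = √1.041667 = 1.0206
ρ > 1, so Jacobi diverges

1.0206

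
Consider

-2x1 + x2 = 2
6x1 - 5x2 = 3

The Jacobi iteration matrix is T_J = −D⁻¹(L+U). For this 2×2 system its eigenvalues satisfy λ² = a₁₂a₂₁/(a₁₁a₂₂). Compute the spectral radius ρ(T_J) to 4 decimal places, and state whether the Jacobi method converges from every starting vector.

a₁₂a₂₁/(a₁₁a₂₂) = (1)·(6) / ((-2)·(-5)) = 0.600000
ρ = √|0.600000| = √0.600000 = 0.7746
ρ < 1, so Jacobi converges

0.7746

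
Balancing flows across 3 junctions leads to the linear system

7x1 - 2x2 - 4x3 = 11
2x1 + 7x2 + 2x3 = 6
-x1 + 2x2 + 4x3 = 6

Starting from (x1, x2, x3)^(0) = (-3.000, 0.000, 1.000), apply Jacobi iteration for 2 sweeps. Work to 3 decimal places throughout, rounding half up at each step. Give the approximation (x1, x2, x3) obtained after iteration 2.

Iteration 1:
  x1 = (11 - (-2)·0.000 - (-4)·1.000) / (7) = 2.143
  x2 = (6 - (2)·-3.000 - (2)·1.000) / (7) = 1.429
  x3 = (6 - (-1)·-3.000 - (2)·0.000) / (4) = 0.750
Iteration 2:
  x1 = (11 - (-2)·1.429 - (-4)·0.750) / (7) = 2.408
  x2 = (6 - (2)·2.143 - (2)·0.750) / (7) = 0.031
  x3 = (6 - (-1)·2.143 - (2)·1.429) / (4) = 1.321

(2.408, 0.031, 1.321)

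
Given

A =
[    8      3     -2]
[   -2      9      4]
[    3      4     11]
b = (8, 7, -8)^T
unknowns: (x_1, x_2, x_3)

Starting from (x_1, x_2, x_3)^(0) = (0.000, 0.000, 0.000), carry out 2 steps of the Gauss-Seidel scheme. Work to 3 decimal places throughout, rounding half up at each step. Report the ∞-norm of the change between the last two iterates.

0.716

Iteration 1:
  x_1 = (8 - (3)·0.000 - (-2)·0.000) / (8) = 1.000
  x_2 = (7 - (-2)·1.000 - (4)·0.000) / (9) = 1.000
  x_3 = (-8 - (3)·1.000 - (4)·1.000) / (11) = -1.364
Iteration 2:
  x_1 = (8 - (3)·1.000 - (-2)·-1.364) / (8) = 0.284
  x_2 = (7 - (-2)·0.284 - (4)·-1.364) / (9) = 1.447
  x_3 = (-8 - (3)·0.284 - (4)·1.447) / (11) = -1.331
Change: (-0.716, 0.447, 0.033) → max |·| = 0.716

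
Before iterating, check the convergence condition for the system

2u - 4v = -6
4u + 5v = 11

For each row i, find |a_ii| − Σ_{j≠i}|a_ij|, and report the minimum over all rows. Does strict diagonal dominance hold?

-2

row 1: |2| − (4) = -2
row 2: |5| − (4) = 1
minimum over rows = -2 → not strictly diagonally dominant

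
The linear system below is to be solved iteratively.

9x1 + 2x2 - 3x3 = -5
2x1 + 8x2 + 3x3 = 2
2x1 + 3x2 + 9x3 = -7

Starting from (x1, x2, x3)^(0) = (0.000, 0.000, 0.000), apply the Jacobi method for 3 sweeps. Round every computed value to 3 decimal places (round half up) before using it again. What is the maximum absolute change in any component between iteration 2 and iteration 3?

Iteration 1:
  x1 = (-5 - (2)·0.000 - (-3)·0.000) / (9) = -0.556
  x2 = (2 - (2)·0.000 - (3)·0.000) / (8) = 0.250
  x3 = (-7 - (2)·0.000 - (3)·0.000) / (9) = -0.778
Iteration 2:
  x1 = (-5 - (2)·0.250 - (-3)·-0.778) / (9) = -0.870
  x2 = (2 - (2)·-0.556 - (3)·-0.778) / (8) = 0.681
  x3 = (-7 - (2)·-0.556 - (3)·0.250) / (9) = -0.738
Iteration 3:
  x1 = (-5 - (2)·0.681 - (-3)·-0.738) / (9) = -0.953
  x2 = (2 - (2)·-0.870 - (3)·-0.738) / (8) = 0.744
  x3 = (-7 - (2)·-0.870 - (3)·0.681) / (9) = -0.811
Change: (-0.083, 0.063, -0.073) → max |·| = 0.083

0.083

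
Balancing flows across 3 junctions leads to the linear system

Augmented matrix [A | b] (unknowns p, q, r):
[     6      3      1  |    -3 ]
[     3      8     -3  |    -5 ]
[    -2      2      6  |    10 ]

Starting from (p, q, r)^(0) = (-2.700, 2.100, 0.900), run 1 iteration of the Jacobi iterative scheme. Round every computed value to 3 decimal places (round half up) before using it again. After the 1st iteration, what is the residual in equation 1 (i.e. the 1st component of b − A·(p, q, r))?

Iteration 1:
  p = (-3 - (3)·2.100 - (1)·0.900) / (6) = -1.700
  q = (-5 - (3)·-2.700 - (-3)·0.900) / (8) = 0.725
  r = (10 - (-2)·-2.700 - (2)·2.100) / (6) = 0.067
Residual b − A·x = (4.958, -5.499, 4.748)

4.958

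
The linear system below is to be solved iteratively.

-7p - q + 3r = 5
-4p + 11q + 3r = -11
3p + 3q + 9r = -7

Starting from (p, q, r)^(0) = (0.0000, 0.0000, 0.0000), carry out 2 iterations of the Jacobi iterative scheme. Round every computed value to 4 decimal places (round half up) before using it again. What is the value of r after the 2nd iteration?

-0.2063

Iteration 1:
  p = (5 - (-1)·0.0000 - (3)·0.0000) / (-7) = -0.7143
  q = (-11 - (-4)·0.0000 - (3)·0.0000) / (11) = -1.0000
  r = (-7 - (3)·0.0000 - (3)·0.0000) / (9) = -0.7778
Iteration 2:
  p = (5 - (-1)·-1.0000 - (3)·-0.7778) / (-7) = -0.9048
  q = (-11 - (-4)·-0.7143 - (3)·-0.7778) / (11) = -1.0476
  r = (-7 - (3)·-0.7143 - (3)·-1.0000) / (9) = -0.2063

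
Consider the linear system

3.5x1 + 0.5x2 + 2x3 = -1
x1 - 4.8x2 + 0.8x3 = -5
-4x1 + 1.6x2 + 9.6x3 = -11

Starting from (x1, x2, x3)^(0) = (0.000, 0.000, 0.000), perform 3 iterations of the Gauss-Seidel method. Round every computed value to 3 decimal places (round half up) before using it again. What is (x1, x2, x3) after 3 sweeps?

Iteration 1:
  x1 = (-1 - (0.5)·0.000 - (2)·0.000) / (3.5) = -0.286
  x2 = (-5 - (1)·-0.286 - (0.8)·0.000) / (-4.8) = 0.982
  x3 = (-11 - (-4)·-0.286 - (1.6)·0.982) / (9.6) = -1.429
Iteration 2:
  x1 = (-1 - (0.5)·0.982 - (2)·-1.429) / (3.5) = 0.391
  x2 = (-5 - (1)·0.391 - (0.8)·-1.429) / (-4.8) = 0.885
  x3 = (-11 - (-4)·0.391 - (1.6)·0.885) / (9.6) = -1.130
Iteration 3:
  x1 = (-1 - (0.5)·0.885 - (2)·-1.130) / (3.5) = 0.234
  x2 = (-5 - (1)·0.234 - (0.8)·-1.130) / (-4.8) = 0.902
  x3 = (-11 - (-4)·0.234 - (1.6)·0.902) / (9.6) = -1.199

(0.234, 0.902, -1.199)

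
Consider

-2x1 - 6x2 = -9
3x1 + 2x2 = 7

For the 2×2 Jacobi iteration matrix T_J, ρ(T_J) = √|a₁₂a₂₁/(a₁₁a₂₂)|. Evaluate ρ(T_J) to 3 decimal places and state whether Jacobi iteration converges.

2.121

a₁₂a₂₁/(a₁₁a₂₂) = (-6)·(3) / ((-2)·(2)) = 4.500000
ρ = √|4.500000| = √4.500000 = 2.121
ρ > 1, so Jacobi diverges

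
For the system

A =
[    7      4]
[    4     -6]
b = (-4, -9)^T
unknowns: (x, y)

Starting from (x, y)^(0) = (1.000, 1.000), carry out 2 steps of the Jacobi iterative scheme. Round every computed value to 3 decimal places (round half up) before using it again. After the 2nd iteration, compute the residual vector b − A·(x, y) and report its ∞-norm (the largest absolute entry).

5.718

Iteration 1:
  x = (-4 - (4)·1.000) / (7) = -1.143
  y = (-9 - (4)·1.000) / (-6) = 2.167
Iteration 2:
  x = (-4 - (4)·2.167) / (7) = -1.810
  y = (-9 - (4)·-1.143) / (-6) = 0.738
Residual b − A·x = (5.718, 2.668); ∞-norm = 5.718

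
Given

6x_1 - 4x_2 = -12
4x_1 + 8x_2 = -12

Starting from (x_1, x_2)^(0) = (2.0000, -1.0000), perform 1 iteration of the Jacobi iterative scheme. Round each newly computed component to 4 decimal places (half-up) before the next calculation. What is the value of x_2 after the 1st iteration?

-2.5000

Iteration 1:
  x_1 = (-12 - (-4)·-1.0000) / (6) = -2.6667
  x_2 = (-12 - (4)·2.0000) / (8) = -2.5000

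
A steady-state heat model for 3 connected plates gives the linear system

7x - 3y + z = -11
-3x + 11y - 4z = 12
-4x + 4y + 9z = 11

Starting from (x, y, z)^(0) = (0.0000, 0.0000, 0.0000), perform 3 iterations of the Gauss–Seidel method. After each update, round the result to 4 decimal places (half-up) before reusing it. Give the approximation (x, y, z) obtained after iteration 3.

Iteration 1:
  x = (-11 - (-3)·0.0000 - (1)·0.0000) / (7) = -1.5714
  y = (12 - (-3)·-1.5714 - (-4)·0.0000) / (11) = 0.6623
  z = (11 - (-4)·-1.5714 - (4)·0.6623) / (9) = 0.2295
Iteration 2:
  x = (-11 - (-3)·0.6623 - (1)·0.2295) / (7) = -1.3204
  y = (12 - (-3)·-1.3204 - (-4)·0.2295) / (11) = 0.8143
  z = (11 - (-4)·-1.3204 - (4)·0.8143) / (9) = 0.2735
Iteration 3:
  x = (-11 - (-3)·0.8143 - (1)·0.2735) / (7) = -1.2615
  y = (12 - (-3)·-1.2615 - (-4)·0.2735) / (11) = 0.8463
  z = (11 - (-4)·-1.2615 - (4)·0.8463) / (9) = 0.2854

(-1.2615, 0.8463, 0.2854)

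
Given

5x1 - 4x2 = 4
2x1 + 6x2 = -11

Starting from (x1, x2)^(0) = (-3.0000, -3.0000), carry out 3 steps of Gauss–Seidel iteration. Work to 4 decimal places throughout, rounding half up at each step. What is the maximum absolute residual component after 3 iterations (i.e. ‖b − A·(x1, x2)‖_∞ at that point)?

Iteration 1:
  x1 = (4 - (-4)·-3.0000) / (5) = -1.6000
  x2 = (-11 - (2)·-1.6000) / (6) = -1.3000
Iteration 2:
  x1 = (4 - (-4)·-1.3000) / (5) = -0.2400
  x2 = (-11 - (2)·-0.2400) / (6) = -1.7533
Iteration 3:
  x1 = (4 - (-4)·-1.7533) / (5) = -0.6026
  x2 = (-11 - (2)·-0.6026) / (6) = -1.6325
Residual b − A·x = (0.4830, 0.0002); ∞-norm = 0.4830

0.4830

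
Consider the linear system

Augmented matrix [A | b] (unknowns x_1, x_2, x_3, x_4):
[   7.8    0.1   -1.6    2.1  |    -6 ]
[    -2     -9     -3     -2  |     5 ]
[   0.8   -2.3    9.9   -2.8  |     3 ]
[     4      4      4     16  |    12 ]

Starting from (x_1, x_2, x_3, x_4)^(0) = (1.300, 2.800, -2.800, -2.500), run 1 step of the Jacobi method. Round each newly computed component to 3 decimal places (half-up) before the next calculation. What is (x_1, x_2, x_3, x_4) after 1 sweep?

(-0.706, 0.644, 0.141, 0.425)

Iteration 1:
  x_1 = (-6 - (0.1)·2.800 - (-1.6)·-2.800 - (2.1)·-2.500) / (7.8) = -0.706
  x_2 = (5 - (-2)·1.300 - (-3)·-2.800 - (-2)·-2.500) / (-9) = 0.644
  x_3 = (3 - (0.8)·1.300 - (-2.3)·2.800 - (-2.8)·-2.500) / (9.9) = 0.141
  x_4 = (12 - (4)·1.300 - (4)·2.800 - (4)·-2.800) / (16) = 0.425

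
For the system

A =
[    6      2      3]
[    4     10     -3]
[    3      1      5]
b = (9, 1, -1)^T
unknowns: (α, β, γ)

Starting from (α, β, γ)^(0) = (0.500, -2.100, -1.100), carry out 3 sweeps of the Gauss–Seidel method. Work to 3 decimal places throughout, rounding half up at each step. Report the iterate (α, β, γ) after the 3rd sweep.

Iteration 1:
  α = (9 - (2)·-2.100 - (3)·-1.100) / (6) = 2.750
  β = (1 - (4)·2.750 - (-3)·-1.100) / (10) = -1.330
  γ = (-1 - (3)·2.750 - (1)·-1.330) / (5) = -1.584
Iteration 2:
  α = (9 - (2)·-1.330 - (3)·-1.584) / (6) = 2.735
  β = (1 - (4)·2.735 - (-3)·-1.584) / (10) = -1.469
  γ = (-1 - (3)·2.735 - (1)·-1.469) / (5) = -1.547
Iteration 3:
  α = (9 - (2)·-1.469 - (3)·-1.547) / (6) = 2.763
  β = (1 - (4)·2.763 - (-3)·-1.547) / (10) = -1.469
  γ = (-1 - (3)·2.763 - (1)·-1.469) / (5) = -1.564

(2.763, -1.469, -1.564)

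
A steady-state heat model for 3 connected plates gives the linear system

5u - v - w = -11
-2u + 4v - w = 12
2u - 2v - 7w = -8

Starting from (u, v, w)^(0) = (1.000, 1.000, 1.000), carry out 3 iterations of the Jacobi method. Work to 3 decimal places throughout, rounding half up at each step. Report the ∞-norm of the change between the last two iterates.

Iteration 1:
  u = (-11 - (-1)·1.000 - (-1)·1.000) / (5) = -1.800
  v = (12 - (-2)·1.000 - (-1)·1.000) / (4) = 3.750
  w = (-8 - (2)·1.000 - (-2)·1.000) / (-7) = 1.143
Iteration 2:
  u = (-11 - (-1)·3.750 - (-1)·1.143) / (5) = -1.221
  v = (12 - (-2)·-1.800 - (-1)·1.143) / (4) = 2.386
  w = (-8 - (2)·-1.800 - (-2)·3.750) / (-7) = -0.443
Iteration 3:
  u = (-11 - (-1)·2.386 - (-1)·-0.443) / (5) = -1.811
  v = (12 - (-2)·-1.221 - (-1)·-0.443) / (4) = 2.279
  w = (-8 - (2)·-1.221 - (-2)·2.386) / (-7) = 0.112
Change: (-0.590, -0.107, 0.555) → max |·| = 0.590

0.590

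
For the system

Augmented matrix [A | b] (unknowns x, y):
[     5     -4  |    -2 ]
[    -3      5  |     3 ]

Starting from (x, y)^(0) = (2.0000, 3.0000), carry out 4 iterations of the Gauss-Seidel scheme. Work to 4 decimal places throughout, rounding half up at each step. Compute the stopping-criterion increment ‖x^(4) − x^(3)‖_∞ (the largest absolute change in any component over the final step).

0.2212

Iteration 1:
  x = (-2 - (-4)·3.0000) / (5) = 2.0000
  y = (3 - (-3)·2.0000) / (5) = 1.8000
Iteration 2:
  x = (-2 - (-4)·1.8000) / (5) = 1.0400
  y = (3 - (-3)·1.0400) / (5) = 1.2240
Iteration 3:
  x = (-2 - (-4)·1.2240) / (5) = 0.5792
  y = (3 - (-3)·0.5792) / (5) = 0.9475
Iteration 4:
  x = (-2 - (-4)·0.9475) / (5) = 0.3580
  y = (3 - (-3)·0.3580) / (5) = 0.8148
Change: (-0.2212, -0.1327) → max |·| = 0.2212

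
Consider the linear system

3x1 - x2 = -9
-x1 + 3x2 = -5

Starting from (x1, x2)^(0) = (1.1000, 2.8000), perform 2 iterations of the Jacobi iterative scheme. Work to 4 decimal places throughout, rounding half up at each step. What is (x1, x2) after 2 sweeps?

Iteration 1:
  x1 = (-9 - (-1)·2.8000) / (3) = -2.0667
  x2 = (-5 - (-1)·1.1000) / (3) = -1.3000
Iteration 2:
  x1 = (-9 - (-1)·-1.3000) / (3) = -3.4333
  x2 = (-5 - (-1)·-2.0667) / (3) = -2.3556

(-3.4333, -2.3556)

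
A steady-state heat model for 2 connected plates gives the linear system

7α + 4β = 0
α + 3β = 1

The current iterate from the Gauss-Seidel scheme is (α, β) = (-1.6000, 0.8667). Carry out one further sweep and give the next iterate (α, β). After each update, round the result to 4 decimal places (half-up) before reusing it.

One sweep:
  α = (0 - (4)·0.8667) / (7) = -0.4953
  β = (1 - (1)·-0.4953) / (3) = 0.4984

(-0.4953, 0.4984)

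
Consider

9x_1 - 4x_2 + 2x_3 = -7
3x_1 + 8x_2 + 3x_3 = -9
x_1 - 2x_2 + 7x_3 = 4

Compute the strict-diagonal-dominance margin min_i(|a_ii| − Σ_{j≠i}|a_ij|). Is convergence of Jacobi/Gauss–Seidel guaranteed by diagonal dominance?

row 1: |9| − (4+2) = 3
row 2: |8| − (3+3) = 2
row 3: |7| − (1+2) = 4
minimum over rows = 2 → strictly diagonally dominant (convergence guaranteed)

2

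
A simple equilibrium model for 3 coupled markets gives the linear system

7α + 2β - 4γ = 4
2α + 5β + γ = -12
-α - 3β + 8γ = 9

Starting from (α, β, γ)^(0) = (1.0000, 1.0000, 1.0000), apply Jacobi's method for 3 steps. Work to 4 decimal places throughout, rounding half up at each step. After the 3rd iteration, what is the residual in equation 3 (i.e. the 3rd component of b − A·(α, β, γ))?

-1.7374

Iteration 1:
  α = (4 - (2)·1.0000 - (-4)·1.0000) / (7) = 0.8571
  β = (-12 - (2)·1.0000 - (1)·1.0000) / (5) = -3.0000
  γ = (9 - (-1)·1.0000 - (-3)·1.0000) / (8) = 1.6250
Iteration 2:
  α = (4 - (2)·-3.0000 - (-4)·1.6250) / (7) = 2.3571
  β = (-12 - (2)·0.8571 - (1)·1.6250) / (5) = -3.0678
  γ = (9 - (-1)·0.8571 - (-3)·-3.0000) / (8) = 0.1071
Iteration 3:
  α = (4 - (2)·-3.0678 - (-4)·0.1071) / (7) = 1.5091
  β = (-12 - (2)·2.3571 - (1)·0.1071) / (5) = -3.3643
  γ = (9 - (-1)·2.3571 - (-3)·-3.0678) / (8) = 0.2692
Residual b − A·x = (1.2417, 1.5341, -1.7374)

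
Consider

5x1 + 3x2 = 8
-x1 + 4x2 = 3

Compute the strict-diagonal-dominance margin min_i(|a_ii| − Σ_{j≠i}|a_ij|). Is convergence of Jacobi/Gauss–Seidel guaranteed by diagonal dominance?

2

row 1: |5| − (3) = 2
row 2: |4| − (1) = 3
minimum over rows = 2 → strictly diagonally dominant (convergence guaranteed)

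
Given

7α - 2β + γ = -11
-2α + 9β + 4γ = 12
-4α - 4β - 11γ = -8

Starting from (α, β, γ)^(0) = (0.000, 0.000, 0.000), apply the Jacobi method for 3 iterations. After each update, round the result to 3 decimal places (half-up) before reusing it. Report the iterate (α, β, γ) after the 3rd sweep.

(-1.499, 0.684, 0.957)

Iteration 1:
  α = (-11 - (-2)·0.000 - (1)·0.000) / (7) = -1.571
  β = (12 - (-2)·0.000 - (4)·0.000) / (9) = 1.333
  γ = (-8 - (-4)·0.000 - (-4)·0.000) / (-11) = 0.727
Iteration 2:
  α = (-11 - (-2)·1.333 - (1)·0.727) / (7) = -1.294
  β = (12 - (-2)·-1.571 - (4)·0.727) / (9) = 0.661
  γ = (-8 - (-4)·-1.571 - (-4)·1.333) / (-11) = 0.814
Iteration 3:
  α = (-11 - (-2)·0.661 - (1)·0.814) / (7) = -1.499
  β = (12 - (-2)·-1.294 - (4)·0.814) / (9) = 0.684
  γ = (-8 - (-4)·-1.294 - (-4)·0.661) / (-11) = 0.957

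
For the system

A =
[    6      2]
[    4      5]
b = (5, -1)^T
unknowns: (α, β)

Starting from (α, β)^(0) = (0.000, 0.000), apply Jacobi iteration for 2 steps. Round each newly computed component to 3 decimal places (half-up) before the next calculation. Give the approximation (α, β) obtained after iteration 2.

(0.900, -0.866)

Iteration 1:
  α = (5 - (2)·0.000) / (6) = 0.833
  β = (-1 - (4)·0.000) / (5) = -0.200
Iteration 2:
  α = (5 - (2)·-0.200) / (6) = 0.900
  β = (-1 - (4)·0.833) / (5) = -0.866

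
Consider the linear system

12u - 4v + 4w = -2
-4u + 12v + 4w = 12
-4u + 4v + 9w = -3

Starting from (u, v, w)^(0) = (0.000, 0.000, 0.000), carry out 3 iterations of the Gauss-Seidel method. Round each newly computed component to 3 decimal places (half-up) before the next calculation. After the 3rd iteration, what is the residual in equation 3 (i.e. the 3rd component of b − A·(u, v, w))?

Iteration 1:
  u = (-2 - (-4)·0.000 - (4)·0.000) / (12) = -0.167
  v = (12 - (-4)·-0.167 - (4)·0.000) / (12) = 0.944
  w = (-3 - (-4)·-0.167 - (4)·0.944) / (9) = -0.827
Iteration 2:
  u = (-2 - (-4)·0.944 - (4)·-0.827) / (12) = 0.424
  v = (12 - (-4)·0.424 - (4)·-0.827) / (12) = 1.417
  w = (-3 - (-4)·0.424 - (4)·1.417) / (9) = -0.775
Iteration 3:
  u = (-2 - (-4)·1.417 - (4)·-0.775) / (12) = 0.564
  v = (12 - (-4)·0.564 - (4)·-0.775) / (12) = 1.446
  w = (-3 - (-4)·0.564 - (4)·1.446) / (9) = -0.725
Residual b − A·x = (-0.084, -0.196, -0.003)

-0.003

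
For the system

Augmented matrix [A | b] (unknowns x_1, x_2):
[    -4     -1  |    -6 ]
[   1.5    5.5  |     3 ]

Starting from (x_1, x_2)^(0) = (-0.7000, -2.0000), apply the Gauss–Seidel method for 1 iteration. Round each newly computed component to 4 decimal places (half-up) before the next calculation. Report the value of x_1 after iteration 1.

Iteration 1:
  x_1 = (-6 - (-1)·-2.0000) / (-4) = 2.0000
  x_2 = (3 - (1.5)·2.0000) / (5.5) = 0.0000

2.0000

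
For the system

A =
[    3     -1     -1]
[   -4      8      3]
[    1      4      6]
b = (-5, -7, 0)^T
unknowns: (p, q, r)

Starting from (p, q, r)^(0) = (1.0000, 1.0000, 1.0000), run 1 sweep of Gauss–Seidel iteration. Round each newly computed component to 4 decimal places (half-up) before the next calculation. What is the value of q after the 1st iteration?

Iteration 1:
  p = (-5 - (-1)·1.0000 - (-1)·1.0000) / (3) = -1.0000
  q = (-7 - (-4)·-1.0000 - (3)·1.0000) / (8) = -1.7500
  r = (0 - (1)·-1.0000 - (4)·-1.7500) / (6) = 1.3333

-1.7500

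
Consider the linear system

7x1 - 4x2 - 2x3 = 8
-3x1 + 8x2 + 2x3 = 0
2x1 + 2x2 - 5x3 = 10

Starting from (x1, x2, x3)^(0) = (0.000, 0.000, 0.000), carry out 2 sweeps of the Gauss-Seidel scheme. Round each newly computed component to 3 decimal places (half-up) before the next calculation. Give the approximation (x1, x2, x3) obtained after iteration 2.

Iteration 1:
  x1 = (8 - (-4)·0.000 - (-2)·0.000) / (7) = 1.143
  x2 = (0 - (-3)·1.143 - (2)·0.000) / (8) = 0.429
  x3 = (10 - (2)·1.143 - (2)·0.429) / (-5) = -1.371
Iteration 2:
  x1 = (8 - (-4)·0.429 - (-2)·-1.371) / (7) = 0.996
  x2 = (0 - (-3)·0.996 - (2)·-1.371) / (8) = 0.716
  x3 = (10 - (2)·0.996 - (2)·0.716) / (-5) = -1.315

(0.996, 0.716, -1.315)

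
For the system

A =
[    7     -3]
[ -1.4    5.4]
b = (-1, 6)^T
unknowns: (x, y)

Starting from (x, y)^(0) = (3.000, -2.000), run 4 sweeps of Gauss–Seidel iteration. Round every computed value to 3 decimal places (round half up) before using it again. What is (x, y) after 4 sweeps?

(0.373, 1.208)

Iteration 1:
  x = (-1 - (-3)·-2.000) / (7) = -1.000
  y = (6 - (-1.4)·-1.000) / (5.4) = 0.852
Iteration 2:
  x = (-1 - (-3)·0.852) / (7) = 0.222
  y = (6 - (-1.4)·0.222) / (5.4) = 1.169
Iteration 3:
  x = (-1 - (-3)·1.169) / (7) = 0.358
  y = (6 - (-1.4)·0.358) / (5.4) = 1.204
Iteration 4:
  x = (-1 - (-3)·1.204) / (7) = 0.373
  y = (6 - (-1.4)·0.373) / (5.4) = 1.208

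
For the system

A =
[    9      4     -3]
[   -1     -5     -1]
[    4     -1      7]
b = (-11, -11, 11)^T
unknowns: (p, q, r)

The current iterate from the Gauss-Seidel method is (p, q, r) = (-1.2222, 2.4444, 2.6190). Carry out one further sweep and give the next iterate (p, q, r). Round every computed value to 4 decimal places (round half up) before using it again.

(-1.4356, 1.9633, 2.6722)

One sweep:
  p = (-11 - (4)·2.4444 - (-3)·2.6190) / (9) = -1.4356
  q = (-11 - (-1)·-1.4356 - (-1)·2.6190) / (-5) = 1.9633
  r = (11 - (4)·-1.4356 - (-1)·1.9633) / (7) = 2.6722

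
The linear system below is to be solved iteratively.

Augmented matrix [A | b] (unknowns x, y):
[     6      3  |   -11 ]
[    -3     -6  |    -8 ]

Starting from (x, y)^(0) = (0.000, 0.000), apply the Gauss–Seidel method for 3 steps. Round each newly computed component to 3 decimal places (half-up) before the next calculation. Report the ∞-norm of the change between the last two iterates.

Iteration 1:
  x = (-11 - (3)·0.000) / (6) = -1.833
  y = (-8 - (-3)·-1.833) / (-6) = 2.250
Iteration 2:
  x = (-11 - (3)·2.250) / (6) = -2.958
  y = (-8 - (-3)·-2.958) / (-6) = 2.812
Iteration 3:
  x = (-11 - (3)·2.812) / (6) = -3.239
  y = (-8 - (-3)·-3.239) / (-6) = 2.953
Change: (-0.281, 0.141) → max |·| = 0.281

0.281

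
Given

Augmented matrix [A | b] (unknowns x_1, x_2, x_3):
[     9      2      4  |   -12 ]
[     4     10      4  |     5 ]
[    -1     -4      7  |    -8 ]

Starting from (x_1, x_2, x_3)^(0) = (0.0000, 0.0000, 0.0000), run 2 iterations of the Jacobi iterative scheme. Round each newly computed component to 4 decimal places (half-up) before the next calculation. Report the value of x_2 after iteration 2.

Iteration 1:
  x_1 = (-12 - (2)·0.0000 - (4)·0.0000) / (9) = -1.3333
  x_2 = (5 - (4)·0.0000 - (4)·0.0000) / (10) = 0.5000
  x_3 = (-8 - (-1)·0.0000 - (-4)·0.0000) / (7) = -1.1429
Iteration 2:
  x_1 = (-12 - (2)·0.5000 - (4)·-1.1429) / (9) = -0.9365
  x_2 = (5 - (4)·-1.3333 - (4)·-1.1429) / (10) = 1.4905
  x_3 = (-8 - (-1)·-1.3333 - (-4)·0.5000) / (7) = -1.0476

1.4905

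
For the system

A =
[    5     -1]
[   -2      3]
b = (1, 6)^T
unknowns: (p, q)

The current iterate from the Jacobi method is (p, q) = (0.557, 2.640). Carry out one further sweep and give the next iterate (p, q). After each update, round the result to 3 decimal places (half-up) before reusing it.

One sweep:
  p = (1 - (-1)·2.640) / (5) = 0.728
  q = (6 - (-2)·0.557) / (3) = 2.371

(0.728, 2.371)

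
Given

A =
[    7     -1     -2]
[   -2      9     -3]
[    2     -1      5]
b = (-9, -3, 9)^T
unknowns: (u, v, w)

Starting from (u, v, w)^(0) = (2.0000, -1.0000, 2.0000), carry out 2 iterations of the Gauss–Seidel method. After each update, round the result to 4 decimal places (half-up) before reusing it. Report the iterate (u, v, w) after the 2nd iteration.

(-0.6449, 0.2472, 2.1074)

Iteration 1:
  u = (-9 - (-1)·-1.0000 - (-2)·2.0000) / (7) = -0.8571
  v = (-3 - (-2)·-0.8571 - (-3)·2.0000) / (9) = 0.1429
  w = (9 - (2)·-0.8571 - (-1)·0.1429) / (5) = 2.1714
Iteration 2:
  u = (-9 - (-1)·0.1429 - (-2)·2.1714) / (7) = -0.6449
  v = (-3 - (-2)·-0.6449 - (-3)·2.1714) / (9) = 0.2472
  w = (9 - (2)·-0.6449 - (-1)·0.2472) / (5) = 2.1074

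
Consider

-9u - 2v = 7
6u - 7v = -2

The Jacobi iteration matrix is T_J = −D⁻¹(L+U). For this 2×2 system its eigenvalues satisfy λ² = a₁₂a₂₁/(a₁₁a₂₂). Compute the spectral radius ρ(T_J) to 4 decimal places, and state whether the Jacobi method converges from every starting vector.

0.4364

a₁₂a₂₁/(a₁₁a₂₂) = (-2)·(6) / ((-9)·(-7)) = -0.190476
ρ = √|-0.190476| = √0.190476 = 0.4364
ρ < 1, so Jacobi converges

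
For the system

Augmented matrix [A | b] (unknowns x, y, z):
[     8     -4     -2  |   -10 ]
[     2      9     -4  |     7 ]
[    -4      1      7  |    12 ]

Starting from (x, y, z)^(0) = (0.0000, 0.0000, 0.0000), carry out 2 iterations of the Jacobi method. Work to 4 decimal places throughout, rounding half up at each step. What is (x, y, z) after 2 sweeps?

Iteration 1:
  x = (-10 - (-4)·0.0000 - (-2)·0.0000) / (8) = -1.2500
  y = (7 - (2)·0.0000 - (-4)·0.0000) / (9) = 0.7778
  z = (12 - (-4)·0.0000 - (1)·0.0000) / (7) = 1.7143
Iteration 2:
  x = (-10 - (-4)·0.7778 - (-2)·1.7143) / (8) = -0.4325
  y = (7 - (2)·-1.2500 - (-4)·1.7143) / (9) = 1.8175
  z = (12 - (-4)·-1.2500 - (1)·0.7778) / (7) = 0.8889

(-0.4325, 1.8175, 0.8889)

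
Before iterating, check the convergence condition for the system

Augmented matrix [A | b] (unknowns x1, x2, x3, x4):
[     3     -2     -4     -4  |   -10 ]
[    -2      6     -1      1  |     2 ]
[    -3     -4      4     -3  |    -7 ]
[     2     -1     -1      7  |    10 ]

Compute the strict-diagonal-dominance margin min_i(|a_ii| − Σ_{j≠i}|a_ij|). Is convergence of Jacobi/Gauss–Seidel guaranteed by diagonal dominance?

row 1: |3| − (2+4+4) = -7
row 2: |6| − (2+1+1) = 2
row 3: |4| − (3+4+3) = -6
row 4: |7| − (2+1+1) = 3
minimum over rows = -7 → not strictly diagonally dominant

-7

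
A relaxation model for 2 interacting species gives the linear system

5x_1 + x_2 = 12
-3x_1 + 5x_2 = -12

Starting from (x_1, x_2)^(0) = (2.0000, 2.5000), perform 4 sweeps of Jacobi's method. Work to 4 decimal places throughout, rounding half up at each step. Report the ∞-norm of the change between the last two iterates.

Iteration 1:
  x_1 = (12 - (1)·2.5000) / (5) = 1.9000
  x_2 = (-12 - (-3)·2.0000) / (5) = -1.2000
Iteration 2:
  x_1 = (12 - (1)·-1.2000) / (5) = 2.6400
  x_2 = (-12 - (-3)·1.9000) / (5) = -1.2600
Iteration 3:
  x_1 = (12 - (1)·-1.2600) / (5) = 2.6520
  x_2 = (-12 - (-3)·2.6400) / (5) = -0.8160
Iteration 4:
  x_1 = (12 - (1)·-0.8160) / (5) = 2.5632
  x_2 = (-12 - (-3)·2.6520) / (5) = -0.8088
Change: (-0.0888, 0.0072) → max |·| = 0.0888

0.0888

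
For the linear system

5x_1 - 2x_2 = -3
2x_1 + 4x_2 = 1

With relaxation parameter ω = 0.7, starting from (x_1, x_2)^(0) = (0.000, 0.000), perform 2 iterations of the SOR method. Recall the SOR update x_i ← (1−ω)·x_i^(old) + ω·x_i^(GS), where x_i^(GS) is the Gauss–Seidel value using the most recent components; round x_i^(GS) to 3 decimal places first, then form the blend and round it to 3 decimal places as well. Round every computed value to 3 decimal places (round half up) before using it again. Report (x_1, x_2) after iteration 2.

Iteration 1:
  x_1: GS value = (-3 - (-2)·0.000) / (5) = -0.600;  x_1 ← (1−ω)·0.000 + ω·-0.600 = -0.420
  x_2: GS value = (1 - (2)·-0.420) / (4) = 0.460;  x_2 ← (1−ω)·0.000 + ω·0.460 = 0.322
Iteration 2:
  x_1: GS value = (-3 - (-2)·0.322) / (5) = -0.471;  x_1 ← (1−ω)·-0.420 + ω·-0.471 = -0.456
  x_2: GS value = (1 - (2)·-0.456) / (4) = 0.478;  x_2 ← (1−ω)·0.322 + ω·0.478 = 0.431

(-0.456, 0.431)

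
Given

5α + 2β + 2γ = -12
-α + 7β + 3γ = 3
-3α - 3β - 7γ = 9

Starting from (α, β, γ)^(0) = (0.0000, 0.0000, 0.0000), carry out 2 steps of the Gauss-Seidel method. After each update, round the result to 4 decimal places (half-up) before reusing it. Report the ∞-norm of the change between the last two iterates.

0.1379

Iteration 1:
  α = (-12 - (2)·0.0000 - (2)·0.0000) / (5) = -2.4000
  β = (3 - (-1)·-2.4000 - (3)·0.0000) / (7) = 0.0857
  γ = (9 - (-3)·-2.4000 - (-3)·0.0857) / (-7) = -0.2939
Iteration 2:
  α = (-12 - (2)·0.0857 - (2)·-0.2939) / (5) = -2.3167
  β = (3 - (-1)·-2.3167 - (3)·-0.2939) / (7) = 0.2236
  γ = (9 - (-3)·-2.3167 - (-3)·0.2236) / (-7) = -0.3887
Change: (0.0833, 0.1379, -0.0948) → max |·| = 0.1379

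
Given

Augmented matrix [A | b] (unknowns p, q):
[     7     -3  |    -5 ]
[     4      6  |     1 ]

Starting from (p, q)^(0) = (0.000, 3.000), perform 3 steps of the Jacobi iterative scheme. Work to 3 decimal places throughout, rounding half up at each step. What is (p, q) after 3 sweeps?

Iteration 1:
  p = (-5 - (-3)·3.000) / (7) = 0.571
  q = (1 - (4)·0.000) / (6) = 0.167
Iteration 2:
  p = (-5 - (-3)·0.167) / (7) = -0.643
  q = (1 - (4)·0.571) / (6) = -0.214
Iteration 3:
  p = (-5 - (-3)·-0.214) / (7) = -0.806
  q = (1 - (4)·-0.643) / (6) = 0.595

(-0.806, 0.595)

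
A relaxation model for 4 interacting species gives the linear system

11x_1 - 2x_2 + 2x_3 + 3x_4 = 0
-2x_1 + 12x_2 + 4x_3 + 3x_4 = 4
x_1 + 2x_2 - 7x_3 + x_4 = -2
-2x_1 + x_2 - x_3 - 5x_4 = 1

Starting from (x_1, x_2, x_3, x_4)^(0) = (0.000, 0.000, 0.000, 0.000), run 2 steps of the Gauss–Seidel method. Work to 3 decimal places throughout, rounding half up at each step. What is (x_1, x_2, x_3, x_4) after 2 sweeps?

Iteration 1:
  x_1 = (0 - (-2)·0.000 - (2)·0.000 - (3)·0.000) / (11) = 0.000
  x_2 = (4 - (-2)·0.000 - (4)·0.000 - (3)·0.000) / (12) = 0.333
  x_3 = (-2 - (1)·0.000 - (2)·0.333 - (1)·0.000) / (-7) = 0.381
  x_4 = (1 - (-2)·0.000 - (1)·0.333 - (-1)·0.381) / (-5) = -0.210
Iteration 2:
  x_1 = (0 - (-2)·0.333 - (2)·0.381 - (3)·-0.210) / (11) = 0.049
  x_2 = (4 - (-2)·0.049 - (4)·0.381 - (3)·-0.210) / (12) = 0.267
  x_3 = (-2 - (1)·0.049 - (2)·0.267 - (1)·-0.210) / (-7) = 0.339
  x_4 = (1 - (-2)·0.049 - (1)·0.267 - (-1)·0.339) / (-5) = -0.234

(0.049, 0.267, 0.339, -0.234)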